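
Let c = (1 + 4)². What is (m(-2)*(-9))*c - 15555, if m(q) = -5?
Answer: -14430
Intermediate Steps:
c = 25 (c = 5² = 25)
(m(-2)*(-9))*c - 15555 = -5*(-9)*25 - 15555 = 45*25 - 15555 = 1125 - 15555 = -14430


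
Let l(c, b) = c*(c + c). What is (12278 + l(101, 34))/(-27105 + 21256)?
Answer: -32680/5849 ≈ -5.5873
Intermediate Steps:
l(c, b) = 2*c² (l(c, b) = c*(2*c) = 2*c²)
(12278 + l(101, 34))/(-27105 + 21256) = (12278 + 2*101²)/(-27105 + 21256) = (12278 + 2*10201)/(-5849) = (12278 + 20402)*(-1/5849) = 32680*(-1/5849) = -32680/5849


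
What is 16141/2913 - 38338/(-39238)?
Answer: 372509576/57150147 ≈ 6.5181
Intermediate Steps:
16141/2913 - 38338/(-39238) = 16141*(1/2913) - 38338*(-1/39238) = 16141/2913 + 19169/19619 = 372509576/57150147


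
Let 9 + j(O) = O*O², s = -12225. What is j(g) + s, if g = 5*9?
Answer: 78891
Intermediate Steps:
g = 45
j(O) = -9 + O³ (j(O) = -9 + O*O² = -9 + O³)
j(g) + s = (-9 + 45³) - 12225 = (-9 + 91125) - 12225 = 91116 - 12225 = 78891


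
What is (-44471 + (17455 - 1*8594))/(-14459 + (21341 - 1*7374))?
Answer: 5935/82 ≈ 72.378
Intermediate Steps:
(-44471 + (17455 - 1*8594))/(-14459 + (21341 - 1*7374)) = (-44471 + (17455 - 8594))/(-14459 + (21341 - 7374)) = (-44471 + 8861)/(-14459 + 13967) = -35610/(-492) = -35610*(-1/492) = 5935/82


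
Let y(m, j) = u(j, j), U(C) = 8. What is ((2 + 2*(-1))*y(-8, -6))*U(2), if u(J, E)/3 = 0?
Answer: 0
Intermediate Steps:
u(J, E) = 0 (u(J, E) = 3*0 = 0)
y(m, j) = 0
((2 + 2*(-1))*y(-8, -6))*U(2) = ((2 + 2*(-1))*0)*8 = ((2 - 2)*0)*8 = (0*0)*8 = 0*8 = 0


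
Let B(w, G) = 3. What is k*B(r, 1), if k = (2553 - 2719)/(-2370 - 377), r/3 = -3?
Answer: 498/2747 ≈ 0.18129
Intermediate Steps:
r = -9 (r = 3*(-3) = -9)
k = 166/2747 (k = -166/(-2747) = -166*(-1/2747) = 166/2747 ≈ 0.060430)
k*B(r, 1) = (166/2747)*3 = 498/2747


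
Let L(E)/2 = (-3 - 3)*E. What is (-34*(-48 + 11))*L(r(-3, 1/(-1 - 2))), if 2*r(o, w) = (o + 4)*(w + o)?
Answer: 25160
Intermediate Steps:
r(o, w) = (4 + o)*(o + w)/2 (r(o, w) = ((o + 4)*(w + o))/2 = ((4 + o)*(o + w))/2 = (4 + o)*(o + w)/2)
L(E) = -12*E (L(E) = 2*((-3 - 3)*E) = 2*(-6*E) = -12*E)
(-34*(-48 + 11))*L(r(-3, 1/(-1 - 2))) = (-34*(-48 + 11))*(-12*((1/2)*(-3)**2 + 2*(-3) + 2/(-1 - 2) + (1/2)*(-3)/(-1 - 2))) = (-34*(-37))*(-12*((1/2)*9 - 6 + 2/(-3) + (1/2)*(-3)/(-3))) = 1258*(-12*(9/2 - 6 + 2*(-1/3) + (1/2)*(-3)*(-1/3))) = 1258*(-12*(9/2 - 6 - 2/3 + 1/2)) = 1258*(-12*(-5/3)) = 1258*20 = 25160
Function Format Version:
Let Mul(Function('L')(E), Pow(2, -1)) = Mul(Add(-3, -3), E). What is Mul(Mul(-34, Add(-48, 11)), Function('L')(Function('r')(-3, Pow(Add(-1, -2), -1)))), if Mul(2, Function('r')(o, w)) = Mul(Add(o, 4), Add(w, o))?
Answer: 25160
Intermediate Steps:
Function('r')(o, w) = Mul(Rational(1, 2), Add(4, o), Add(o, w)) (Function('r')(o, w) = Mul(Rational(1, 2), Mul(Add(o, 4), Add(w, o))) = Mul(Rational(1, 2), Mul(Add(4, o), Add(o, w))) = Mul(Rational(1, 2), Add(4, o), Add(o, w)))
Function('L')(E) = Mul(-12, E) (Function('L')(E) = Mul(2, Mul(Add(-3, -3), E)) = Mul(2, Mul(-6, E)) = Mul(-12, E))
Mul(Mul(-34, Add(-48, 11)), Function('L')(Function('r')(-3, Pow(Add(-1, -2), -1)))) = Mul(Mul(-34, Add(-48, 11)), Mul(-12, Add(Mul(Rational(1, 2), Pow(-3, 2)), Mul(2, -3), Mul(2, Pow(Add(-1, -2), -1)), Mul(Rational(1, 2), -3, Pow(Add(-1, -2), -1))))) = Mul(Mul(-34, -37), Mul(-12, Add(Mul(Rational(1, 2), 9), -6, Mul(2, Pow(-3, -1)), Mul(Rational(1, 2), -3, Pow(-3, -1))))) = Mul(1258, Mul(-12, Add(Rational(9, 2), -6, Mul(2, Rational(-1, 3)), Mul(Rational(1, 2), -3, Rational(-1, 3))))) = Mul(1258, Mul(-12, Add(Rational(9, 2), -6, Rational(-2, 3), Rational(1, 2)))) = Mul(1258, Mul(-12, Rational(-5, 3))) = Mul(1258, 20) = 25160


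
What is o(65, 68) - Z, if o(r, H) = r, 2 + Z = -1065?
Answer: 1132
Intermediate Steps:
Z = -1067 (Z = -2 - 1065 = -1067)
o(65, 68) - Z = 65 - 1*(-1067) = 65 + 1067 = 1132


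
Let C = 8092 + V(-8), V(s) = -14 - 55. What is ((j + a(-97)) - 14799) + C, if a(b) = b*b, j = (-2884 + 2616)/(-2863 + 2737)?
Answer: 166013/63 ≈ 2635.1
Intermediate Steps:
V(s) = -69
j = 134/63 (j = -268/(-126) = -268*(-1/126) = 134/63 ≈ 2.1270)
a(b) = b**2
C = 8023 (C = 8092 - 69 = 8023)
((j + a(-97)) - 14799) + C = ((134/63 + (-97)**2) - 14799) + 8023 = ((134/63 + 9409) - 14799) + 8023 = (592901/63 - 14799) + 8023 = -339436/63 + 8023 = 166013/63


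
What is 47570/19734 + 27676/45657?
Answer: 453010279/150165873 ≈ 3.0167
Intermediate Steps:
47570/19734 + 27676/45657 = 47570*(1/19734) + 27676*(1/45657) = 23785/9867 + 27676/45657 = 453010279/150165873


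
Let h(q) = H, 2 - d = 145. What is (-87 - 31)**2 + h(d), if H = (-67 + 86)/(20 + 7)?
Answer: 375967/27 ≈ 13925.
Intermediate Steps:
d = -143 (d = 2 - 1*145 = 2 - 145 = -143)
H = 19/27 ≈ 0.70370
h(q) = 19/27
(-87 - 31)**2 + h(d) = (-87 - 31)**2 + 19/27 = (-118)**2 + 19/27 = 13924 + 19/27 = 375967/27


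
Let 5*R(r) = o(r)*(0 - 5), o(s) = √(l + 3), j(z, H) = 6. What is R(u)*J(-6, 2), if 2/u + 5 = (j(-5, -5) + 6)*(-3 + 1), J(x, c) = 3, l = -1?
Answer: -3*√2 ≈ -4.2426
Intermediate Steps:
o(s) = √2 (o(s) = √(-1 + 3) = √2)
u = -2/29 (u = 2/(-5 + (6 + 6)*(-3 + 1)) = 2/(-5 + 12*(-2)) = 2/(-5 - 24) = 2/(-29) = 2*(-1/29) = -2/29 ≈ -0.068966)
R(r) = -√2 (R(r) = (√2*(0 - 5))/5 = (√2*(-5))/5 = (-5*√2)/5 = -√2)
R(u)*J(-6, 2) = -√2*3 = -3*√2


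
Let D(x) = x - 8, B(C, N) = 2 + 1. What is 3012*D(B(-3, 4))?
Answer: -15060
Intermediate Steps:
B(C, N) = 3
D(x) = -8 + x
3012*D(B(-3, 4)) = 3012*(-8 + 3) = 3012*(-5) = -15060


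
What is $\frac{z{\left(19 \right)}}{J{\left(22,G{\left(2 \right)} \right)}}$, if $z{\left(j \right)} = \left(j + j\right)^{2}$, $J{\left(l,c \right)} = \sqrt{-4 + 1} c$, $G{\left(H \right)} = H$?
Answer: $- \frac{722 i \sqrt{3}}{3} \approx - 416.85 i$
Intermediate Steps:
$J{\left(l,c \right)} = i c \sqrt{3}$ ($J{\left(l,c \right)} = \sqrt{-3} c = i \sqrt{3} c = i c \sqrt{3}$)
$z{\left(j \right)} = 4 j^{2}$ ($z{\left(j \right)} = \left(2 j\right)^{2} = 4 j^{2}$)
$\frac{z{\left(19 \right)}}{J{\left(22,G{\left(2 \right)} \right)}} = \frac{4 \cdot 19^{2}}{i 2 \sqrt{3}} = \frac{4 \cdot 361}{2 i \sqrt{3}} = 1444 \left(- \frac{i \sqrt{3}}{6}\right) = - \frac{722 i \sqrt{3}}{3}$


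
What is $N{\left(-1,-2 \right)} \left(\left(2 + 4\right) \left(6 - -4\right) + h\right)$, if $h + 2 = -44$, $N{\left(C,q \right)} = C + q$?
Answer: $-42$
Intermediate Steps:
$h = -46$ ($h = -2 - 44 = -46$)
$N{\left(-1,-2 \right)} \left(\left(2 + 4\right) \left(6 - -4\right) + h\right) = \left(-1 - 2\right) \left(\left(2 + 4\right) \left(6 - -4\right) - 46\right) = - 3 \left(6 \left(6 + 4\right) - 46\right) = - 3 \left(6 \cdot 10 - 46\right) = - 3 \left(60 - 46\right) = \left(-3\right) 14 = -42$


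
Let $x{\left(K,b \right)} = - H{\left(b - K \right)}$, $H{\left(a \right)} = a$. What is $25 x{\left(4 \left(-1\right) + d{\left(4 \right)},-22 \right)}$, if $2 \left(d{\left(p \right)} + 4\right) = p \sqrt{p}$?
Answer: $450$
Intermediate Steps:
$d{\left(p \right)} = -4 + \frac{p^{\frac{3}{2}}}{2}$ ($d{\left(p \right)} = -4 + \frac{p \sqrt{p}}{2} = -4 + \frac{p^{\frac{3}{2}}}{2}$)
$x{\left(K,b \right)} = K - b$ ($x{\left(K,b \right)} = - (b - K) = K - b$)
$25 x{\left(4 \left(-1\right) + d{\left(4 \right)},-22 \right)} = 25 \left(\left(4 \left(-1\right) - \left(4 - \frac{4^{\frac{3}{2}}}{2}\right)\right) - -22\right) = 25 \left(\left(-4 + \left(-4 + \frac{1}{2} \cdot 8\right)\right) + 22\right) = 25 \left(\left(-4 + \left(-4 + 4\right)\right) + 22\right) = 25 \left(\left(-4 + 0\right) + 22\right) = 25 \left(-4 + 22\right) = 25 \cdot 18 = 450$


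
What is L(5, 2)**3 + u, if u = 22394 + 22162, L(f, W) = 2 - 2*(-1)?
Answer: 44620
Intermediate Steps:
L(f, W) = 4 (L(f, W) = 2 + 2 = 4)
u = 44556
L(5, 2)**3 + u = 4**3 + 44556 = 64 + 44556 = 44620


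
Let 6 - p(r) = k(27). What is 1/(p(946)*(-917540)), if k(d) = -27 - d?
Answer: -1/55052400 ≈ -1.8165e-8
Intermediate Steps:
p(r) = 60 (p(r) = 6 - (-27 - 1*27) = 6 - (-27 - 27) = 6 - 1*(-54) = 6 + 54 = 60)
1/(p(946)*(-917540)) = 1/(60*(-917540)) = (1/60)*(-1/917540) = -1/55052400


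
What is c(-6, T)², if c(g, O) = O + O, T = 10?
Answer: 400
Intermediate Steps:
c(g, O) = 2*O
c(-6, T)² = (2*10)² = 20² = 400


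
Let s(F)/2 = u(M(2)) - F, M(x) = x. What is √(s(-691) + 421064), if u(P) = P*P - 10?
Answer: √422434 ≈ 649.95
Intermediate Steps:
u(P) = -10 + P² (u(P) = P² - 10 = -10 + P²)
s(F) = -12 - 2*F (s(F) = 2*((-10 + 2²) - F) = 2*((-10 + 4) - F) = 2*(-6 - F) = -12 - 2*F)
√(s(-691) + 421064) = √((-12 - 2*(-691)) + 421064) = √((-12 + 1382) + 421064) = √(1370 + 421064) = √422434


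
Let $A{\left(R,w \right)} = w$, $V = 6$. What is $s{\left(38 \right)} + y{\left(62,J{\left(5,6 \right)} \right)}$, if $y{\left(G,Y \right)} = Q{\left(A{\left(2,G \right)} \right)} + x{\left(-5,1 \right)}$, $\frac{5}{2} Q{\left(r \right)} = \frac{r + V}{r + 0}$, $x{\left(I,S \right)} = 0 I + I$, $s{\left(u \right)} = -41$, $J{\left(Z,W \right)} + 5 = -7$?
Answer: $- \frac{7062}{155} \approx -45.561$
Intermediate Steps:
$J{\left(Z,W \right)} = -12$ ($J{\left(Z,W \right)} = -5 - 7 = -12$)
$x{\left(I,S \right)} = I$ ($x{\left(I,S \right)} = 0 + I = I$)
$Q{\left(r \right)} = \frac{2 \left(6 + r\right)}{5 r}$ ($Q{\left(r \right)} = \frac{2 \frac{r + 6}{r + 0}}{5} = \frac{2 \frac{6 + r}{r}}{5} = \frac{2 \left(6 + r\right)}{5 r}$)
$y{\left(G,Y \right)} = -5 + \frac{2 \left(6 + G\right)}{5 G}$ ($y{\left(G,Y \right)} = \frac{2 \left(6 + G\right)}{5 G} - 5 = -5 + \frac{2 \left(6 + G\right)}{5 G}$)
$s{\left(38 \right)} + y{\left(62,J{\left(5,6 \right)} \right)} = -41 + \frac{12 - 1426}{5 \cdot 62} = -41 + \frac{1}{5} \cdot \frac{1}{62} \left(12 - 1426\right) = -41 + \frac{1}{5} \cdot \frac{1}{62} \left(-1414\right) = -41 - \frac{707}{155} = - \frac{7062}{155}$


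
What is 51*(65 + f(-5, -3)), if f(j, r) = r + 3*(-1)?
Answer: 3009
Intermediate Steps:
f(j, r) = -3 + r (f(j, r) = r - 3 = -3 + r)
51*(65 + f(-5, -3)) = 51*(65 + (-3 - 3)) = 51*(65 - 6) = 51*59 = 3009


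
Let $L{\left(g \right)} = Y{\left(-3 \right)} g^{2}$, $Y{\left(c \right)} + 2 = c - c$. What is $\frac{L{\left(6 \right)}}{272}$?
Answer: $- \frac{9}{34} \approx -0.26471$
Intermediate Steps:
$Y{\left(c \right)} = -2$ ($Y{\left(c \right)} = -2 + \left(c - c\right) = -2 + 0 = -2$)
$L{\left(g \right)} = - 2 g^{2}$
$\frac{L{\left(6 \right)}}{272} = \frac{\left(-2\right) 6^{2}}{272} = \left(-2\right) 36 \cdot \frac{1}{272} = \left(-72\right) \frac{1}{272} = - \frac{9}{34}$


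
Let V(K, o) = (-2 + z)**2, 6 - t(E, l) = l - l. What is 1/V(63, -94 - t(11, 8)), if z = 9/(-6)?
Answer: 4/49 ≈ 0.081633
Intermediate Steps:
z = -3/2 (z = 9*(-1/6) = -3/2 ≈ -1.5000)
t(E, l) = 6 (t(E, l) = 6 - (l - l) = 6 - 1*0 = 6 + 0 = 6)
V(K, o) = 49/4 (V(K, o) = (-2 - 3/2)**2 = (-7/2)**2 = 49/4)
1/V(63, -94 - t(11, 8)) = 1/(49/4) = 4/49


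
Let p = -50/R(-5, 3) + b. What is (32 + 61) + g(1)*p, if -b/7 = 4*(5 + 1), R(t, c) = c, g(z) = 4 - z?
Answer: -461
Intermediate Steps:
b = -168 (b = -28*(5 + 1) = -28*6 = -7*24 = -168)
p = -554/3 (p = -50/3 - 168 = -554/3 ≈ -184.67)
(32 + 61) + g(1)*p = (32 + 61) + (4 - 1*1)*(-554/3) = 93 + (4 - 1)*(-554/3) = 93 + 3*(-554/3) = 93 - 554 = -461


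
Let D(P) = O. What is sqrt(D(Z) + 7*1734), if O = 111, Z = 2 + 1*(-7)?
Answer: 3*sqrt(1361) ≈ 110.68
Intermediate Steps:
Z = -5 (Z = 2 - 7 = -5)
D(P) = 111
sqrt(D(Z) + 7*1734) = sqrt(111 + 7*1734) = sqrt(111 + 12138) = sqrt(12249) = 3*sqrt(1361)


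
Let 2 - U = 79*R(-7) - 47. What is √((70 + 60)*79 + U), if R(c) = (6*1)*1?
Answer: √9845 ≈ 99.222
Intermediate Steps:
R(c) = 6 (R(c) = 6*1 = 6)
U = -425 (U = 2 - (79*6 - 47) = 2 - (474 - 47) = 2 - 1*427 = 2 - 427 = -425)
√((70 + 60)*79 + U) = √((70 + 60)*79 - 425) = √(130*79 - 425) = √(10270 - 425) = √9845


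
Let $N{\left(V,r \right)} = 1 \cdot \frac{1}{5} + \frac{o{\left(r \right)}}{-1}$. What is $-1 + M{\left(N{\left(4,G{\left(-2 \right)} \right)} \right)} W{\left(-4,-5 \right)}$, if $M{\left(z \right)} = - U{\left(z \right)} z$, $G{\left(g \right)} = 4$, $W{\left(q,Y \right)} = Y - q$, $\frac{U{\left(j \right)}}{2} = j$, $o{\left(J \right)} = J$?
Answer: $\frac{697}{25} \approx 27.88$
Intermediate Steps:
$U{\left(j \right)} = 2 j$
$N{\left(V,r \right)} = \frac{1}{5} - r$ ($N{\left(V,r \right)} = 1 \cdot \frac{1}{5} + \frac{r}{-1} = 1 \cdot \frac{1}{5} + r \left(-1\right) = \frac{1}{5} - r$)
$M{\left(z \right)} = - 2 z^{2}$ ($M{\left(z \right)} = - 2 z z = - 2 z^{2}$)
$-1 + M{\left(N{\left(4,G{\left(-2 \right)} \right)} \right)} W{\left(-4,-5 \right)} = -1 + - 2 \left(\frac{1}{5} - 4\right)^{2} \left(-5 - -4\right) = -1 + - 2 \left(\frac{1}{5} - 4\right)^{2} \left(-5 + 4\right) = -1 + - 2 \left(- \frac{19}{5}\right)^{2} \left(-1\right) = -1 + \left(-2\right) \frac{361}{25} \left(-1\right) = -1 - - \frac{722}{25} = -1 + \frac{722}{25} = \frac{697}{25}$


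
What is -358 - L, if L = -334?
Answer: -24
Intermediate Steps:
-358 - L = -358 - 1*(-334) = -358 + 334 = -24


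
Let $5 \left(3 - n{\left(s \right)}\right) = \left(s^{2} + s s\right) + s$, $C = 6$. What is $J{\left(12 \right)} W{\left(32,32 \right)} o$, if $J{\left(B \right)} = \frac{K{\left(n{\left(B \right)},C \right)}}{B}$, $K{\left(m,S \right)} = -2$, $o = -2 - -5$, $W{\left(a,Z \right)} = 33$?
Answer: $- \frac{33}{2} \approx -16.5$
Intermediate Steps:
$o = 3$ ($o = -2 + 5 = 3$)
$n{\left(s \right)} = 3 - \frac{2 s^{2}}{5} - \frac{s}{5}$ ($n{\left(s \right)} = 3 - \frac{\left(s^{2} + s s\right) + s}{5} = 3 - \frac{\left(s^{2} + s^{2}\right) + s}{5} = 3 - \frac{2 s^{2} + s}{5} = 3 - \frac{s + 2 s^{2}}{5} = 3 - \left(\frac{s}{5} + \frac{2 s^{2}}{5}\right) = 3 - \frac{2 s^{2}}{5} - \frac{s}{5}$)
$J{\left(B \right)} = - \frac{2}{B}$
$J{\left(12 \right)} W{\left(32,32 \right)} o = - \frac{2}{12} \cdot 33 \cdot 3 = \left(-2\right) \frac{1}{12} \cdot 33 \cdot 3 = \left(- \frac{1}{6}\right) 33 \cdot 3 = \left(- \frac{11}{2}\right) 3 = - \frac{33}{2}$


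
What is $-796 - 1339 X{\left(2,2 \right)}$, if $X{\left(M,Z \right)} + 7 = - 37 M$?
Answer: $107663$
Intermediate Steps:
$X{\left(M,Z \right)} = -7 - 37 M$
$-796 - 1339 X{\left(2,2 \right)} = -796 - 1339 \left(-7 - 74\right) = -796 - -108459 = -796 + 108459 = 107663$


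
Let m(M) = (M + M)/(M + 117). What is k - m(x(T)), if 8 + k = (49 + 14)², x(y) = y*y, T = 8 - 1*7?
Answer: 233698/59 ≈ 3961.0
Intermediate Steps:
T = 1 (T = 8 - 7 = 1)
x(y) = y²
k = 3961 (k = -8 + (49 + 14)² = -8 + 63² = -8 + 3969 = 3961)
m(M) = 2*M/(117 + M) (m(M) = (2*M)/(117 + M) = 2*M/(117 + M))
k - m(x(T)) = 3961 - 2*1²/(117 + 1²) = 3961 - 2/(117 + 1) = 3961 - 2/118 = 3961 - 1*1/59 = 3961 - 1/59 = 233698/59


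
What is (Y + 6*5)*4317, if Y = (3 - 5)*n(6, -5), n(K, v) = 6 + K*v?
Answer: 336726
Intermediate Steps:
Y = 48 (Y = (3 - 5)*(6 + 6*(-5)) = -2*(6 - 30) = -2*(-24) = 48)
(Y + 6*5)*4317 = (48 + 6*5)*4317 = (48 + 30)*4317 = 78*4317 = 336726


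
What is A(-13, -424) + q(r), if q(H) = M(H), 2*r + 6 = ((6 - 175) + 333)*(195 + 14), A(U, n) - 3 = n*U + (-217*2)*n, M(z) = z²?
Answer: 293797756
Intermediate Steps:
A(U, n) = 3 - 434*n + U*n (A(U, n) = 3 + (n*U + (-217*2)*n) = 3 + (U*n - 434*n) = 3 + (-434*n + U*n) = 3 - 434*n + U*n)
r = 17135 (r = -3 + (((6 - 175) + 333)*(195 + 14))/2 = -3 + ((-169 + 333)*209)/2 = -3 + (164*209)/2 = -3 + (½)*34276 = -3 + 17138 = 17135)
q(H) = H²
A(-13, -424) + q(r) = (3 - 434*(-424) - 13*(-424)) + 17135² = (3 + 184016 + 5512) + 293608225 = 189531 + 293608225 = 293797756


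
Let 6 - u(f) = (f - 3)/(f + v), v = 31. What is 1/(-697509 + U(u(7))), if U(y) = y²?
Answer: -361/251788205 ≈ -1.4337e-6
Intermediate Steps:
u(f) = 6 - (-3 + f)/(31 + f) (u(f) = 6 - (f - 3)/(f + 31) = 6 - (-3 + f)/(31 + f))
1/(-697509 + U(u(7))) = 1/(-697509 + ((189 + 5*7)/(31 + 7))²) = 1/(-697509 + ((189 + 35)/38)²) = 1/(-697509 + ((1/38)*224)²) = 1/(-697509 + (112/19)²) = 1/(-697509 + 12544/361) = 1/(-251788205/361) = -361/251788205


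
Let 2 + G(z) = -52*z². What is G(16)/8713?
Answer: -13314/8713 ≈ -1.5281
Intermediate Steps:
G(z) = -2 - 52*z²
G(16)/8713 = (-2 - 52*16²)/8713 = (-2 - 52*256)*(1/8713) = (-2 - 13312)*(1/8713) = -13314*1/8713 = -13314/8713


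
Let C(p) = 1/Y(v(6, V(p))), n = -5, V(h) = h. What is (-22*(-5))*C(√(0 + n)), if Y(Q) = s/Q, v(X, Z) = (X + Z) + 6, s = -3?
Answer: -440 - 110*I*√5/3 ≈ -440.0 - 81.989*I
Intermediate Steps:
v(X, Z) = 6 + X + Z
Y(Q) = -3/Q
C(p) = -4 - p/3 (C(p) = 1/(-3/(6 + 6 + p)) = 1/(-3/(12 + p)) = -4 - p/3)
(-22*(-5))*C(√(0 + n)) = (-22*(-5))*(-4 - √(0 - 5)/3) = 110*(-4 - I*√5/3) = -440 - 110*I*√5/3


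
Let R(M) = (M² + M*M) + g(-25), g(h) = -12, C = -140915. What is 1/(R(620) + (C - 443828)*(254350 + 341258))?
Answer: -1/348276839956 ≈ -2.8713e-12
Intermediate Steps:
R(M) = -12 + 2*M² (R(M) = (M² + M*M) - 12 = (M² + M²) - 12 = 2*M² - 12 = -12 + 2*M²)
1/(R(620) + (C - 443828)*(254350 + 341258)) = 1/((-12 + 2*620²) + (-140915 - 443828)*(254350 + 341258)) = 1/((-12 + 2*384400) - 584743*595608) = 1/((-12 + 768800) - 348277608744) = 1/(768788 - 348277608744) = 1/(-348276839956) = -1/348276839956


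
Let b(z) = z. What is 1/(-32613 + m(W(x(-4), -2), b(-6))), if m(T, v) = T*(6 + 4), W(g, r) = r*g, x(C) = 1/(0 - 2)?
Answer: -1/32603 ≈ -3.0672e-5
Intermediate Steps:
x(C) = -½ (x(C) = 1/(-2) = -½)
W(g, r) = g*r
m(T, v) = 10*T (m(T, v) = T*10 = 10*T)
1/(-32613 + m(W(x(-4), -2), b(-6))) = 1/(-32613 + 10*(-½*(-2))) = 1/(-32613 + 10*1) = 1/(-32613 + 10) = 1/(-32603) = -1/32603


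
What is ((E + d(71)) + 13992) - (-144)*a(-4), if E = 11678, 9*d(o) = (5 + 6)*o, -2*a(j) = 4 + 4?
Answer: 226627/9 ≈ 25181.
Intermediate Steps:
a(j) = -4 (a(j) = -(4 + 4)/2 = -½*8 = -4)
d(o) = 11*o/9 (d(o) = ((5 + 6)*o)/9 = (11*o)/9 = 11*o/9)
((E + d(71)) + 13992) - (-144)*a(-4) = ((11678 + (11/9)*71) + 13992) - (-144)*(-4) = ((11678 + 781/9) + 13992) - 1*576 = (105883/9 + 13992) - 576 = 231811/9 - 576 = 226627/9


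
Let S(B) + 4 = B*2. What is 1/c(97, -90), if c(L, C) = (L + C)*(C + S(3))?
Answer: -1/616 ≈ -0.0016234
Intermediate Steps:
S(B) = -4 + 2*B (S(B) = -4 + B*2 = -4 + 2*B)
c(L, C) = (2 + C)*(C + L) (c(L, C) = (L + C)*(C + (-4 + 2*3)) = (C + L)*(C + (-4 + 6)) = (C + L)*(C + 2) = (C + L)*(2 + C) = (2 + C)*(C + L))
1/c(97, -90) = 1/((-90)² + 2*(-90) + 2*97 - 90*97) = 1/(8100 - 180 + 194 - 8730) = 1/(-616) = -1/616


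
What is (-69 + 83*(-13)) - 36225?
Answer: -37373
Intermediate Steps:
(-69 + 83*(-13)) - 36225 = (-69 - 1079) - 36225 = -1148 - 36225 = -37373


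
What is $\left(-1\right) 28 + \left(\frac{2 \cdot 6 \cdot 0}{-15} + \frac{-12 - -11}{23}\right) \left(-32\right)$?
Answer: $- \frac{612}{23} \approx -26.609$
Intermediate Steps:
$\left(-1\right) 28 + \left(\frac{2 \cdot 6 \cdot 0}{-15} + \frac{-12 - -11}{23}\right) \left(-32\right) = -28 + \left(12 \cdot 0 \left(- \frac{1}{15}\right) + \left(-12 + 11\right) \frac{1}{23}\right) \left(-32\right) = -28 + \left(0 \left(- \frac{1}{15}\right) - \frac{1}{23}\right) \left(-32\right) = -28 + \left(0 - \frac{1}{23}\right) \left(-32\right) = -28 - - \frac{32}{23} = -28 + \frac{32}{23} = - \frac{612}{23}$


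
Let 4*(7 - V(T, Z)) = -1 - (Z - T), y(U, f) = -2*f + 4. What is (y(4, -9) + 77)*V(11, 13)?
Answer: 3069/4 ≈ 767.25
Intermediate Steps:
y(U, f) = 4 - 2*f
V(T, Z) = 29/4 - T/4 + Z/4 (V(T, Z) = 7 - (-1 - (Z - T))/4 = 7 - (-1 + (T - Z))/4 = 7 - (-1 + T - Z)/4 = 7 + (1/4 - T/4 + Z/4) = 29/4 - T/4 + Z/4)
(y(4, -9) + 77)*V(11, 13) = ((4 - 2*(-9)) + 77)*(29/4 - 1/4*11 + (1/4)*13) = ((4 + 18) + 77)*(29/4 - 11/4 + 13/4) = (22 + 77)*(31/4) = 99*(31/4) = 3069/4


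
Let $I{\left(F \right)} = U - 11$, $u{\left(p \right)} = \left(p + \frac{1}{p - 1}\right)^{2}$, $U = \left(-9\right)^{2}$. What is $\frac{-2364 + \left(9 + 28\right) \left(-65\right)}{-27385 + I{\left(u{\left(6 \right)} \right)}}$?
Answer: $\frac{4769}{27315} \approx 0.17459$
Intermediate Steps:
$U = 81$
$u{\left(p \right)} = \left(p + \frac{1}{-1 + p}\right)^{2}$
$I{\left(F \right)} = 70$ ($I{\left(F \right)} = 81 - 11 = 70$)
$\frac{-2364 + \left(9 + 28\right) \left(-65\right)}{-27385 + I{\left(u{\left(6 \right)} \right)}} = \frac{-2364 + \left(9 + 28\right) \left(-65\right)}{-27385 + 70} = \frac{-2364 + 37 \left(-65\right)}{-27315} = \left(-2364 - 2405\right) \left(- \frac{1}{27315}\right) = \left(-4769\right) \left(- \frac{1}{27315}\right) = \frac{4769}{27315}$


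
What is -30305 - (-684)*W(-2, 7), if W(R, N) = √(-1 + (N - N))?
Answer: -30305 + 684*I ≈ -30305.0 + 684.0*I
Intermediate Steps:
W(R, N) = I (W(R, N) = √(-1 + 0) = √(-1) = I)
-30305 - (-684)*W(-2, 7) = -30305 - (-684)*I = -30305 + 684*I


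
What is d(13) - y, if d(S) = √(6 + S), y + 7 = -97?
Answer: 104 + √19 ≈ 108.36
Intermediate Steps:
y = -104 (y = -7 - 97 = -104)
d(13) - y = √(6 + 13) - 1*(-104) = √19 + 104 = 104 + √19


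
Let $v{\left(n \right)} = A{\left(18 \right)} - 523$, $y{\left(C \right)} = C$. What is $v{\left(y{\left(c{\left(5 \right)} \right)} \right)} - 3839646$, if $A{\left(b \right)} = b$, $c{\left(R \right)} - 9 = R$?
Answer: $-3840151$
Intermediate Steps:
$c{\left(R \right)} = 9 + R$
$v{\left(n \right)} = -505$ ($v{\left(n \right)} = 18 - 523 = -505$)
$v{\left(y{\left(c{\left(5 \right)} \right)} \right)} - 3839646 = -505 - 3839646 = -3840151$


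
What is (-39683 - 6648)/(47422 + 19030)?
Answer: -46331/66452 ≈ -0.69721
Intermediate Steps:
(-39683 - 6648)/(47422 + 19030) = -46331/66452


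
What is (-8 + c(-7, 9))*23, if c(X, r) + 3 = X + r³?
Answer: 16353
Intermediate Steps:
c(X, r) = -3 + X + r³ (c(X, r) = -3 + (X + r³) = -3 + X + r³)
(-8 + c(-7, 9))*23 = (-8 + (-3 - 7 + 9³))*23 = (-8 + (-3 - 7 + 729))*23 = (-8 + 719)*23 = 711*23 = 16353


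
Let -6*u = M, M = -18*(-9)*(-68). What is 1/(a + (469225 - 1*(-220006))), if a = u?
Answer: 1/691067 ≈ 1.4470e-6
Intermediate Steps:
M = -11016 (M = 162*(-68) = -11016)
u = 1836 (u = -⅙*(-11016) = 1836)
a = 1836
1/(a + (469225 - 1*(-220006))) = 1/(1836 + (469225 - 1*(-220006))) = 1/(1836 + (469225 + 220006)) = 1/(1836 + 689231) = 1/691067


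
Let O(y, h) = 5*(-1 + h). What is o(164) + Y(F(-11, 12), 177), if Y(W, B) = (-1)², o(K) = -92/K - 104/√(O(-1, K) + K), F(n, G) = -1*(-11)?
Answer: 18/41 - 104*√979/979 ≈ -2.8848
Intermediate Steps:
O(y, h) = -5 + 5*h
F(n, G) = 11
o(K) = -104/√(-5 + 6*K) - 92/K (o(K) = -92/K - 104/√((-5 + 5*K) + K) = -92/K - 104/√(-5 + 6*K) = -104/√(-5 + 6*K) - 92/K)
Y(W, B) = 1
o(164) + Y(F(-11, 12), 177) = (-104/√(-5 + 6*164) - 92/164) + 1 = (-104/√(-5 + 984) - 92*1/164) + 1 = (-104*√979/979 - 23/41) + 1 = (-23/41 - 104*√979/979) + 1 = 18/41 - 104*√979/979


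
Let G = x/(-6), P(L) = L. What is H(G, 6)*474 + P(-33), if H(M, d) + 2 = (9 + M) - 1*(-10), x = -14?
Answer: 9131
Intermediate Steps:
G = 7/3 (G = -14/(-6) = -14*(-⅙) = 7/3 ≈ 2.3333)
H(M, d) = 17 + M (H(M, d) = -2 + ((9 + M) - 1*(-10)) = -2 + ((9 + M) + 10) = -2 + (19 + M) = 17 + M)
H(G, 6)*474 + P(-33) = (17 + 7/3)*474 - 33 = (58/3)*474 - 33 = 9164 - 33 = 9131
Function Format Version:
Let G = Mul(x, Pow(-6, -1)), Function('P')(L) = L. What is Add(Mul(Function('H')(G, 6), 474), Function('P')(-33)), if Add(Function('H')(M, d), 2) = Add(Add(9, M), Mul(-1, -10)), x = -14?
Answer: 9131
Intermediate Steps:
G = Rational(7, 3) (G = Mul(-14, Pow(-6, -1)) = Mul(-14, Rational(-1, 6)) = Rational(7, 3) ≈ 2.3333)
Function('H')(M, d) = Add(17, M) (Function('H')(M, d) = Add(-2, Add(Add(9, M), Mul(-1, -10))) = Add(-2, Add(Add(9, M), 10)) = Add(-2, Add(19, M)) = Add(17, M))
Add(Mul(Function('H')(G, 6), 474), Function('P')(-33)) = Add(Mul(Add(17, Rational(7, 3)), 474), -33) = Add(Mul(Rational(58, 3), 474), -33) = Add(9164, -33) = 9131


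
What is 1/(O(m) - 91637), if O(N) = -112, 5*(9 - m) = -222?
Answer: -1/91749 ≈ -1.0899e-5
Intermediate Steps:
m = 267/5 (m = 9 - ⅕*(-222) = 9 + 222/5 = 267/5 ≈ 53.400)
1/(O(m) - 91637) = 1/(-112 - 91637) = 1/(-91749) = -1/91749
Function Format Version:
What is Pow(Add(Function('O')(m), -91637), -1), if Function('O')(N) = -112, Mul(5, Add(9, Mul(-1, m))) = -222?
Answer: Rational(-1, 91749) ≈ -1.0899e-5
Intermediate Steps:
m = Rational(267, 5) (m = Add(9, Mul(Rational(-1, 5), -222)) = Add(9, Rational(222, 5)) = Rational(267, 5) ≈ 53.400)
Pow(Add(Function('O')(m), -91637), -1) = Pow(Add(-112, -91637), -1) = Pow(-91749, -1) = Rational(-1, 91749)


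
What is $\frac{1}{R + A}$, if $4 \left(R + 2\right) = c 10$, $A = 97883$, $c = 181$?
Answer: $\frac{2}{196667} \approx 1.0169 \cdot 10^{-5}$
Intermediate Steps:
$R = \frac{901}{2}$ ($R = -2 + \frac{181 \cdot 10}{4} = -2 + \frac{1}{4} \cdot 1810 = -2 + \frac{905}{2} = \frac{901}{2} \approx 450.5$)
$\frac{1}{R + A} = \frac{1}{\frac{901}{2} + 97883} = \frac{1}{\frac{196667}{2}} = \frac{2}{196667}$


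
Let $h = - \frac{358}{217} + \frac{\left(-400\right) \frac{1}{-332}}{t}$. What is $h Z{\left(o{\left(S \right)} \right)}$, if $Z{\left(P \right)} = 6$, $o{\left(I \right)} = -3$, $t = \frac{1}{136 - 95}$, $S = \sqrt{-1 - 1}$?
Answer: $\frac{5159916}{18011} \approx 286.49$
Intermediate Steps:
$S = i \sqrt{2}$ ($S = \sqrt{-2} = i \sqrt{2} \approx 1.4142 i$)
$t = \frac{1}{41}$ ($t = \frac{1}{136 - 95} = \frac{1}{41} \approx 0.02439$)
$h = \frac{859986}{18011}$ ($h = - \frac{358}{217} + - \frac{400}{-332} \frac{1}{\frac{1}{41}} = \left(-358\right) \frac{1}{217} + \left(-400\right) \left(- \frac{1}{332}\right) 41 = - \frac{358}{217} + \frac{100}{83} \cdot 41 = - \frac{358}{217} + \frac{4100}{83} = \frac{859986}{18011} \approx 47.748$)
$h Z{\left(o{\left(S \right)} \right)} = \frac{859986}{18011} \cdot 6 = \frac{5159916}{18011}$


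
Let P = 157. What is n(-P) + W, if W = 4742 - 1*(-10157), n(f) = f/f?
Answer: 14900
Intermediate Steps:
n(f) = 1
W = 14899 (W = 4742 + 10157 = 14899)
n(-P) + W = 1 + 14899 = 14900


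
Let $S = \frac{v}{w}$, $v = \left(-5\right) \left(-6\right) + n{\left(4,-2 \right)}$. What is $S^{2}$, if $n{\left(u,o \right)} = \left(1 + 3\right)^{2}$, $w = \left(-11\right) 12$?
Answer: $\frac{529}{4356} \approx 0.12144$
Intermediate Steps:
$w = -132$
$n{\left(u,o \right)} = 16$ ($n{\left(u,o \right)} = 4^{2} = 16$)
$v = 46$ ($v = \left(-5\right) \left(-6\right) + 16 = 30 + 16 = 46$)
$S = - \frac{23}{66}$ ($S = \frac{46}{-132} = 46 \left(- \frac{1}{132}\right) = - \frac{23}{66} \approx -0.34848$)
$S^{2} = \left(- \frac{23}{66}\right)^{2} = \frac{529}{4356}$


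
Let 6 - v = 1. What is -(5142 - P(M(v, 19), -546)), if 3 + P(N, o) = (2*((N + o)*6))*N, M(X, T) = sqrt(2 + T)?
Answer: -4893 - 6552*sqrt(21) ≈ -34918.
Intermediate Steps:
v = 5 (v = 6 - 1*1 = 6 - 1 = 5)
P(N, o) = -3 + N*(12*N + 12*o) (P(N, o) = -3 + (2*((N + o)*6))*N = -3 + (2*(6*N + 6*o))*N = -3 + (12*N + 12*o)*N = -3 + N*(12*N + 12*o))
-(5142 - P(M(v, 19), -546)) = -(5142 - (-3 + 12*(sqrt(2 + 19))**2 + 12*sqrt(2 + 19)*(-546))) = -(5142 - (-3 + 12*(sqrt(21))**2 + 12*sqrt(21)*(-546))) = -(5142 - (-3 + 12*21 - 6552*sqrt(21))) = -(5142 - (-3 + 252 - 6552*sqrt(21))) = -(5142 - (249 - 6552*sqrt(21))) = -(5142 + (-249 + 6552*sqrt(21))) = -(4893 + 6552*sqrt(21)) = -4893 - 6552*sqrt(21)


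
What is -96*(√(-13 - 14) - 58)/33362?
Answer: 2784/16681 - 144*I*√3/16681 ≈ 0.1669 - 0.014952*I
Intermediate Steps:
-96*(√(-13 - 14) - 58)/33362 = -96*(√(-27) - 58)*(1/33362) = -96*(3*I*√3 - 58)*(1/33362) = -96*(-58 + 3*I*√3)*(1/33362) = (5568 - 288*I*√3)*(1/33362) = 2784/16681 - 144*I*√3/16681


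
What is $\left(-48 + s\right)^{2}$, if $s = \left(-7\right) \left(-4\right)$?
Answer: $400$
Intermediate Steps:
$s = 28$
$\left(-48 + s\right)^{2} = \left(-48 + 28\right)^{2} = \left(-20\right)^{2} = 400$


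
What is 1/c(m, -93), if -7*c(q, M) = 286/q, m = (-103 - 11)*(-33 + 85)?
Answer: 1596/11 ≈ 145.09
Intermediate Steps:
m = -5928 (m = -114*52 = -5928)
c(q, M) = -286/(7*q)
1/c(m, -93) = 1/(-286/7/(-5928)) = 1/(-286/7*(-1/5928)) = 1/(11/1596) = 1596/11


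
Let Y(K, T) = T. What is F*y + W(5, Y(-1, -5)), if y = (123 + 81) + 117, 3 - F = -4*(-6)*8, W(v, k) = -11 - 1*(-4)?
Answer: -60676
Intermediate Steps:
W(v, k) = -7 (W(v, k) = -11 + 4 = -7)
F = -189 (F = 3 - (-4*(-6))*8 = 3 - 24*8 = 3 - 1*192 = 3 - 192 = -189)
y = 321 (y = 204 + 117 = 321)
F*y + W(5, Y(-1, -5)) = -189*321 - 7 = -60669 - 7 = -60676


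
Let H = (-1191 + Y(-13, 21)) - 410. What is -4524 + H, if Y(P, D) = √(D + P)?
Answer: -6125 + 2*√2 ≈ -6122.2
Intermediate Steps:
H = -1601 + 2*√2 (H = (-1191 + √(21 - 13)) - 410 = (-1191 + √8) - 410 = (-1191 + 2*√2) - 410 = -1601 + 2*√2 ≈ -1598.2)
-4524 + H = -4524 + (-1601 + 2*√2) = -6125 + 2*√2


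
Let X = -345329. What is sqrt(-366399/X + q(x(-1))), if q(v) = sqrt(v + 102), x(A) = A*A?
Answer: sqrt(126528200271 + 119252118241*sqrt(103))/345329 ≈ 3.3481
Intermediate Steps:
x(A) = A**2
q(v) = sqrt(102 + v)
sqrt(-366399/X + q(x(-1))) = sqrt(-366399/(-345329) + sqrt(102 + (-1)**2)) = sqrt(-366399*(-1/345329) + sqrt(102 + 1)) = sqrt(366399/345329 + sqrt(103))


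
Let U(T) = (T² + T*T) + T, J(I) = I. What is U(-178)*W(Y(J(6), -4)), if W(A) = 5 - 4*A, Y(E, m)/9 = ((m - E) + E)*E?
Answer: 54912110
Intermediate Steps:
Y(E, m) = 9*E*m (Y(E, m) = 9*(((m - E) + E)*E) = 9*(m*E) = 9*(E*m) = 9*E*m)
U(T) = T + 2*T² (U(T) = (T² + T²) + T = 2*T² + T = T + 2*T²)
U(-178)*W(Y(J(6), -4)) = (-178*(1 + 2*(-178)))*(5 - 36*6*(-4)) = (-178*(1 - 356))*(5 - 4*(-216)) = (-178*(-355))*(5 + 864) = 63190*869 = 54912110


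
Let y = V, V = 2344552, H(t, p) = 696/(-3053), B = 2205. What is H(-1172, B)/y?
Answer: -87/894739657 ≈ -9.7235e-8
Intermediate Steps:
H(t, p) = -696/3053 (H(t, p) = 696*(-1/3053) = -696/3053)
y = 2344552
H(-1172, B)/y = -696/3053/2344552 = -696/3053*1/2344552 = -87/894739657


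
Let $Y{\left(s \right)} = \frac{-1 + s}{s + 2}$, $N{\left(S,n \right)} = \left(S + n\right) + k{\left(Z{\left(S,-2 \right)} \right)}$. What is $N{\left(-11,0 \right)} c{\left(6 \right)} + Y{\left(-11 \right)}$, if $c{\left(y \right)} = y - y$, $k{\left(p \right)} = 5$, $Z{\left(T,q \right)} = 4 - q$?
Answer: $\frac{4}{3} \approx 1.3333$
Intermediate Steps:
$c{\left(y \right)} = 0$
$N{\left(S,n \right)} = 5 + S + n$ ($N{\left(S,n \right)} = \left(S + n\right) + 5 = 5 + S + n$)
$Y{\left(s \right)} = \frac{-1 + s}{2 + s}$
$N{\left(-11,0 \right)} c{\left(6 \right)} + Y{\left(-11 \right)} = \left(5 - 11 + 0\right) 0 + \frac{-1 - 11}{2 - 11} = \left(-6\right) 0 + \frac{1}{-9} \left(-12\right) = 0 - - \frac{4}{3} = 0 + \frac{4}{3} = \frac{4}{3}$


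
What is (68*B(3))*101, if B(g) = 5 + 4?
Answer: 61812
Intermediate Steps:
B(g) = 9
(68*B(3))*101 = (68*9)*101 = 612*101 = 61812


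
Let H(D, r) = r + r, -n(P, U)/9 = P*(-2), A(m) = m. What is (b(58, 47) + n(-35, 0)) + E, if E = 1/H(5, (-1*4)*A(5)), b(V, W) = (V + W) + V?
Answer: -18681/40 ≈ -467.02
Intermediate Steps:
b(V, W) = W + 2*V
n(P, U) = 18*P (n(P, U) = -9*P*(-2) = -(-18)*P = 18*P)
H(D, r) = 2*r
E = -1/40 (E = 1/(2*(-1*4*5)) = 1/(2*(-4*5)) = 1/(2*(-20)) = 1/(-40) = -1/40 ≈ -0.025000)
(b(58, 47) + n(-35, 0)) + E = ((47 + 2*58) + 18*(-35)) - 1/40 = ((47 + 116) - 630) - 1/40 = (163 - 630) - 1/40 = -467 - 1/40 = -18681/40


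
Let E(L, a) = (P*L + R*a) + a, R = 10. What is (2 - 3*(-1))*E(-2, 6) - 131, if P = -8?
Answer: 279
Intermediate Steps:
E(L, a) = -8*L + 11*a (E(L, a) = (-8*L + 10*a) + a = -8*L + 11*a)
(2 - 3*(-1))*E(-2, 6) - 131 = (2 - 3*(-1))*(-8*(-2) + 11*6) - 131 = (2 + 3)*(16 + 66) - 131 = 5*82 - 131 = 410 - 131 = 279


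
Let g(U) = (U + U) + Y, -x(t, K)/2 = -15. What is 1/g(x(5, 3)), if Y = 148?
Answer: 1/208 ≈ 0.0048077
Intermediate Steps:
x(t, K) = 30 (x(t, K) = -2*(-15) = 30)
g(U) = 148 + 2*U (g(U) = (U + U) + 148 = 2*U + 148 = 148 + 2*U)
1/g(x(5, 3)) = 1/(148 + 2*30) = 1/(148 + 60) = 1/208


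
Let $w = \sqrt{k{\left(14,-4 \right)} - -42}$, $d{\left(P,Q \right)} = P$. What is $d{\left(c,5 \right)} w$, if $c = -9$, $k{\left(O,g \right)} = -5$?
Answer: $- 9 \sqrt{37} \approx -54.745$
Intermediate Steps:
$w = \sqrt{37}$ ($w = \sqrt{-5 - -42} = \sqrt{-5 + 42} = \sqrt{37} \approx 6.0828$)
$d{\left(c,5 \right)} w = - 9 \sqrt{37}$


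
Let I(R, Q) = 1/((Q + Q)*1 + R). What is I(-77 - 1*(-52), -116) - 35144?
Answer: -9032009/257 ≈ -35144.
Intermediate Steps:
I(R, Q) = 1/(R + 2*Q) (I(R, Q) = 1/((2*Q)*1 + R) = 1/(2*Q + R) = 1/(R + 2*Q))
I(-77 - 1*(-52), -116) - 35144 = 1/((-77 - 1*(-52)) + 2*(-116)) - 35144 = 1/((-77 + 52) - 232) - 35144 = 1/(-25 - 232) - 35144 = 1/(-257) - 35144 = -1/257 - 35144 = -9032009/257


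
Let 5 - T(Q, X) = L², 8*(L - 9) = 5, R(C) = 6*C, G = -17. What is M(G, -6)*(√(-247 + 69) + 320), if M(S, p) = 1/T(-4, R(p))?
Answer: -20480/5609 - 64*I*√178/5609 ≈ -3.6513 - 0.15223*I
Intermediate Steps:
L = 77/8 (L = 9 + (⅛)*5 = 9 + 5/8 = 77/8 ≈ 9.6250)
T(Q, X) = -5609/64 (T(Q, X) = 5 - (77/8)² = 5 - 1*5929/64 = 5 - 5929/64 = -5609/64)
M(S, p) = -64/5609 (M(S, p) = 1/(-5609/64) = -64/5609)
M(G, -6)*(√(-247 + 69) + 320) = -64*(√(-247 + 69) + 320)/5609 = -64*(√(-178) + 320)/5609 = -64*(I*√178 + 320)/5609 = -64*(320 + I*√178)/5609 = -20480/5609 - 64*I*√178/5609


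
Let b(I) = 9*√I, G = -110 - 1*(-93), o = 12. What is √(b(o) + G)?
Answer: √(-17 + 18*√3) ≈ 3.7652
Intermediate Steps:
G = -17 (G = -110 + 93 = -17)
√(b(o) + G) = √(9*√12 - 17) = √(9*(2*√3) - 17) = √(18*√3 - 17) = √(-17 + 18*√3)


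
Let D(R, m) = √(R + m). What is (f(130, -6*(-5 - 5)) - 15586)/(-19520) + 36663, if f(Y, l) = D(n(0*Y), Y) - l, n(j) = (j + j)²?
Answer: 357838703/9760 - √130/19520 ≈ 36664.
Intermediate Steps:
n(j) = 4*j² (n(j) = (2*j)² = 4*j²)
f(Y, l) = √Y - l (f(Y, l) = √(4*(0*Y)² + Y) - l = √(4*0² + Y) - l = √(4*0 + Y) - l = √(0 + Y) - l = √Y - l)
(f(130, -6*(-5 - 5)) - 15586)/(-19520) + 36663 = ((√130 - (-6)*(-5 - 5)) - 15586)/(-19520) + 36663 = ((√130 - (-6)*(-10)) - 15586)*(-1/19520) + 36663 = ((√130 - 1*60) - 15586)*(-1/19520) + 36663 = ((√130 - 60) - 15586)*(-1/19520) + 36663 = ((-60 + √130) - 15586)*(-1/19520) + 36663 = (-15646 + √130)*(-1/19520) + 36663 = (7823/9760 - √130/19520) + 36663 = 357838703/9760 - √130/19520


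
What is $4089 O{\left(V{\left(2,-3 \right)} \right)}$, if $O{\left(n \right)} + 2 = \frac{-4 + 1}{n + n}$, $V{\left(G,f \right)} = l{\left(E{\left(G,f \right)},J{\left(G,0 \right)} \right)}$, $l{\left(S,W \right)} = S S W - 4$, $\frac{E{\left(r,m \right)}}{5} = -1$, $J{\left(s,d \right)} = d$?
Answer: $- \frac{53157}{8} \approx -6644.6$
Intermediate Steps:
$E{\left(r,m \right)} = -5$ ($E{\left(r,m \right)} = 5 \left(-1\right) = -5$)
$l{\left(S,W \right)} = -4 + W S^{2}$ ($l{\left(S,W \right)} = S^{2} W - 4 = W S^{2} - 4 = -4 + W S^{2}$)
$V{\left(G,f \right)} = -4$ ($V{\left(G,f \right)} = -4 + 0 \left(-5\right)^{2} = -4 + 0 \cdot 25 = -4 + 0 = -4$)
$O{\left(n \right)} = -2 - \frac{3}{2 n}$ ($O{\left(n \right)} = -2 + \frac{-4 + 1}{n + n} = -2 - \frac{3}{2 n}$)
$4089 O{\left(V{\left(2,-3 \right)} \right)} = 4089 \left(-2 - \frac{3}{2 \left(-4\right)}\right) = 4089 \left(-2 - - \frac{3}{8}\right) = 4089 \left(-2 + \frac{3}{8}\right) = 4089 \left(- \frac{13}{8}\right) = - \frac{53157}{8}$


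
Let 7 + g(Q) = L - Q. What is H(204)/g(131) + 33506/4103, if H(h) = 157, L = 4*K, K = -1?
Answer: 373971/52966 ≈ 7.0606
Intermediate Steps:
L = -4 (L = 4*(-1) = -4)
g(Q) = -11 - Q (g(Q) = -7 + (-4 - Q) = -11 - Q)
H(204)/g(131) + 33506/4103 = 157/(-11 - 1*131) + 33506/4103 = 157/(-11 - 131) + 33506*(1/4103) = 157/(-142) + 3046/373 = 157*(-1/142) + 3046/373 = -157/142 + 3046/373 = 373971/52966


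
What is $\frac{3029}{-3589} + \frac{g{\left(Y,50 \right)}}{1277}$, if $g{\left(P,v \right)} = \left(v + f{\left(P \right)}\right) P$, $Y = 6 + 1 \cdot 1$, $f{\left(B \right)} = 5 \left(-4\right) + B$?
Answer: $- \frac{2938482}{4583153} \approx -0.64115$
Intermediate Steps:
$f{\left(B \right)} = -20 + B$
$Y = 7$ ($Y = 6 + 1 = 7$)
$g{\left(P,v \right)} = P \left(-20 + P + v\right)$ ($g{\left(P,v \right)} = \left(v + \left(-20 + P\right)\right) P = \left(-20 + P + v\right) P = P \left(-20 + P + v\right)$)
$\frac{3029}{-3589} + \frac{g{\left(Y,50 \right)}}{1277} = \frac{3029}{-3589} + \frac{7 \left(-20 + 7 + 50\right)}{1277} = 3029 \left(- \frac{1}{3589}\right) + 7 \cdot 37 \cdot \frac{1}{1277} = - \frac{3029}{3589} + 259 \cdot \frac{1}{1277} = - \frac{3029}{3589} + \frac{259}{1277} = - \frac{2938482}{4583153}$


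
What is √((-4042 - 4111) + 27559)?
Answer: √19406 ≈ 139.31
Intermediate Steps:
√((-4042 - 4111) + 27559) = √(-8153 + 27559) = √19406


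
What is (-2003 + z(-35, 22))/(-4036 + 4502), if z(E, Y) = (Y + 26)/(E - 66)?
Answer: -202351/47066 ≈ -4.2993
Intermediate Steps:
z(E, Y) = (26 + Y)/(-66 + E)
(-2003 + z(-35, 22))/(-4036 + 4502) = (-2003 + (26 + 22)/(-66 - 35))/(-4036 + 4502) = (-2003 + 48/(-101))/466 = (-2003 - 1/101*48)*(1/466) = (-2003 - 48/101)*(1/466) = -202351/101*1/466 = -202351/47066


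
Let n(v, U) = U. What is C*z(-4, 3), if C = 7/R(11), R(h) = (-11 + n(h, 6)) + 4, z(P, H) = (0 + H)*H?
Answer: -63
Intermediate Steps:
z(P, H) = H² (z(P, H) = H*H = H²)
R(h) = -1 (R(h) = (-11 + 6) + 4 = -5 + 4 = -1)
C = -7 (C = 7/(-1) = 7*(-1) = -7)
C*z(-4, 3) = -7*3² = -7*9 = -63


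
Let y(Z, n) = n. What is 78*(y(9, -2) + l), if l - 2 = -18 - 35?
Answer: -4134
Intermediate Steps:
l = -51 (l = 2 + (-18 - 35) = 2 - 53 = -51)
78*(y(9, -2) + l) = 78*(-2 - 51) = 78*(-53) = -4134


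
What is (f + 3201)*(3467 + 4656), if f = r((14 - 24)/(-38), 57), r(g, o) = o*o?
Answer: 52393350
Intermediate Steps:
r(g, o) = o²
f = 3249 (f = 57² = 3249)
(f + 3201)*(3467 + 4656) = (3249 + 3201)*(3467 + 4656) = 6450*8123 = 52393350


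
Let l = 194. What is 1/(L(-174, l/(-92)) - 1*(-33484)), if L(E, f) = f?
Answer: 46/1540167 ≈ 2.9867e-5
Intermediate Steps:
1/(L(-174, l/(-92)) - 1*(-33484)) = 1/(194/(-92) - 1*(-33484)) = 1/(194*(-1/92) + 33484) = 1/(-97/46 + 33484) = 1/(1540167/46) = 46/1540167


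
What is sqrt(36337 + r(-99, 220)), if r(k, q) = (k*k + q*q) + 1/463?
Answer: 3*sqrt(2251779665)/463 ≈ 307.47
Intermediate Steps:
r(k, q) = 1/463 + k**2 + q**2 (r(k, q) = (k**2 + q**2) + 1/463 = 1/463 + k**2 + q**2)
sqrt(36337 + r(-99, 220)) = sqrt(36337 + (1/463 + (-99)**2 + 220**2)) = sqrt(36337 + (1/463 + 9801 + 48400)) = sqrt(36337 + 26947064/463) = sqrt(43771095/463) = 3*sqrt(2251779665)/463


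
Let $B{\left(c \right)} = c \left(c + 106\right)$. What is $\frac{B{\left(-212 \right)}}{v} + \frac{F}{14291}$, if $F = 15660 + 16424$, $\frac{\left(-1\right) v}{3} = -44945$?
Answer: $\frac{4647193492}{1926926985} \approx 2.4117$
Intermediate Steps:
$v = 134835$ ($v = \left(-3\right) \left(-44945\right) = 134835$)
$B{\left(c \right)} = c \left(106 + c\right)$
$F = 32084$
$\frac{B{\left(-212 \right)}}{v} + \frac{F}{14291} = \frac{\left(-212\right) \left(106 - 212\right)}{134835} + \frac{32084}{14291} = \left(-212\right) \left(-106\right) \frac{1}{134835} + 32084 \cdot \frac{1}{14291} = 22472 \cdot \frac{1}{134835} + \frac{32084}{14291} = \frac{22472}{134835} + \frac{32084}{14291} = \frac{4647193492}{1926926985}$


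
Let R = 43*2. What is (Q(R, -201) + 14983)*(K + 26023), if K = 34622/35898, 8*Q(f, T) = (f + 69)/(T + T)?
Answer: 11253746849272937/28861992 ≈ 3.8992e+8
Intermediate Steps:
R = 86
Q(f, T) = (69 + f)/(16*T) (Q(f, T) = ((f + 69)/(T + T))/8 = ((69 + f)/((2*T)))/8 = ((69 + f)*(1/(2*T)))/8 = ((69 + f)/(2*T))/8 = (69 + f)/(16*T))
K = 17311/17949 (K = 34622*(1/35898) = 17311/17949 ≈ 0.96445)
(Q(R, -201) + 14983)*(K + 26023) = ((1/16)*(69 + 86)/(-201) + 14983)*(17311/17949 + 26023) = ((1/16)*(-1/201)*155 + 14983)*(467104138/17949) = (-155/3216 + 14983)*(467104138/17949) = (48185173/3216)*(467104138/17949) = 11253746849272937/28861992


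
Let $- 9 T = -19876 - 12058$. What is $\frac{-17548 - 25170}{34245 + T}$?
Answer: $- \frac{384462}{340139} \approx -1.1303$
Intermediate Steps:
$T = \frac{31934}{9}$ ($T = - \frac{-19876 - 12058}{9} = \left(- \frac{1}{9}\right) \left(-31934\right) = \frac{31934}{9} \approx 3548.2$)
$\frac{-17548 - 25170}{34245 + T} = \frac{-17548 - 25170}{34245 + \frac{31934}{9}} = - \frac{42718}{\frac{340139}{9}} = \left(-42718\right) \frac{9}{340139} = - \frac{384462}{340139}$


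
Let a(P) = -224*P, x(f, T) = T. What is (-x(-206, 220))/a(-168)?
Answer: -55/9408 ≈ -0.0058461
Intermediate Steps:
(-x(-206, 220))/a(-168) = (-1*220)/((-224*(-168))) = -220/37632 = -220*1/37632 = -55/9408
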